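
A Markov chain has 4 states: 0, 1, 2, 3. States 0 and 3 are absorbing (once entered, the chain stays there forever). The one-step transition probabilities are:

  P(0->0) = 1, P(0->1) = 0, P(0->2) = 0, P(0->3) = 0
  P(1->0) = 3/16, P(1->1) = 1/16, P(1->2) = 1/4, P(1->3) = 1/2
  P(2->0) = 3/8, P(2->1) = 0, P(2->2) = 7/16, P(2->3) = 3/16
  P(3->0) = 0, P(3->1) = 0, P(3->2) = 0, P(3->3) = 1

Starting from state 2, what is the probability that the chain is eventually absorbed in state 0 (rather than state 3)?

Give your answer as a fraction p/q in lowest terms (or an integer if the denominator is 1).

Let a_i = P(absorbed in 0 | start in state i).
Boundary conditions: a_0 = 1, a_3 = 0.
For each transient state i, a_i = sum_j P(i->j) * a_j:
  a_1 = 3/16*a_0 + 1/16*a_1 + 1/4*a_2 + 1/2*a_3
  a_2 = 3/8*a_0 + 0*a_1 + 7/16*a_2 + 3/16*a_3

Substituting a_0 = 1 and a_3 = 0, rearrange to (I - Q) a = r where r[i] = P(i -> 0):
  [15/16, -1/4] . (a_1, a_2) = 3/16
  [0, 9/16] . (a_1, a_2) = 3/8

Solving yields:
  a_1 = 17/45
  a_2 = 2/3

Starting state is 2, so the absorption probability is a_2 = 2/3.

Answer: 2/3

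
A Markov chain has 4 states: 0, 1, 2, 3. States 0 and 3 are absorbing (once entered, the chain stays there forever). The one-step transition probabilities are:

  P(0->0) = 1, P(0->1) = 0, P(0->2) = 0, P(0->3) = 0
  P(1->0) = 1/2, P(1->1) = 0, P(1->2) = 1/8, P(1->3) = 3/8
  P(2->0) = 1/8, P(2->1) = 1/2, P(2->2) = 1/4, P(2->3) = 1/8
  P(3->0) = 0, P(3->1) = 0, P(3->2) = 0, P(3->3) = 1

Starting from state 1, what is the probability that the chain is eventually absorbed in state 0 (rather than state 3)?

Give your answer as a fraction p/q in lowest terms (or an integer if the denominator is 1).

Answer: 25/44

Derivation:
Let a_i = P(absorbed in 0 | start in state i).
Boundary conditions: a_0 = 1, a_3 = 0.
For each transient state i, a_i = sum_j P(i->j) * a_j:
  a_1 = 1/2*a_0 + 0*a_1 + 1/8*a_2 + 3/8*a_3
  a_2 = 1/8*a_0 + 1/2*a_1 + 1/4*a_2 + 1/8*a_3

Substituting a_0 = 1 and a_3 = 0, rearrange to (I - Q) a = r where r[i] = P(i -> 0):
  [1, -1/8] . (a_1, a_2) = 1/2
  [-1/2, 3/4] . (a_1, a_2) = 1/8

Solving yields:
  a_1 = 25/44
  a_2 = 6/11

Starting state is 1, so the absorption probability is a_1 = 25/44.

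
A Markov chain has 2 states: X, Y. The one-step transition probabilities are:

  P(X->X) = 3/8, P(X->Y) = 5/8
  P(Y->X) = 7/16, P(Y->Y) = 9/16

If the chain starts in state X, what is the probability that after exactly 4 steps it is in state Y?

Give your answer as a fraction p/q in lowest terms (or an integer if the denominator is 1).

Computing P^4 by repeated multiplication:
P^1 =
  X: [3/8, 5/8]
  Y: [7/16, 9/16]
P^2 =
  X: [53/128, 75/128]
  Y: [105/256, 151/256]
P^3 =
  X: [843/2048, 1205/2048]
  Y: [1687/4096, 2409/4096]
P^4 =
  X: [13493/32768, 19275/32768]
  Y: [26985/65536, 38551/65536]

(P^4)[X -> Y] = 19275/32768

Answer: 19275/32768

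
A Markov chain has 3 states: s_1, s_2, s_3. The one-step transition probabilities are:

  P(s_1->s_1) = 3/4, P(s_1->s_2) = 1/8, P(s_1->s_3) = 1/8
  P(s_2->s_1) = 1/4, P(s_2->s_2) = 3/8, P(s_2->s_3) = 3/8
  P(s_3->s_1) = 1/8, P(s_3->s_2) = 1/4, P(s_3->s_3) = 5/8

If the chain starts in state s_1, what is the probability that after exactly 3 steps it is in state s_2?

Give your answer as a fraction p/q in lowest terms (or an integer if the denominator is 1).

Answer: 25/128

Derivation:
Computing P^3 by repeated multiplication:
P^1 =
  s_1: [3/4, 1/8, 1/8]
  s_2: [1/4, 3/8, 3/8]
  s_3: [1/8, 1/4, 5/8]
P^2 =
  s_1: [39/64, 11/64, 7/32]
  s_2: [21/64, 17/64, 13/32]
  s_3: [15/64, 17/64, 1/2]
P^3 =
  s_1: [135/256, 25/128, 71/256]
  s_2: [93/256, 31/128, 101/256]
  s_3: [39/128, 65/256, 113/256]

(P^3)[s_1 -> s_2] = 25/128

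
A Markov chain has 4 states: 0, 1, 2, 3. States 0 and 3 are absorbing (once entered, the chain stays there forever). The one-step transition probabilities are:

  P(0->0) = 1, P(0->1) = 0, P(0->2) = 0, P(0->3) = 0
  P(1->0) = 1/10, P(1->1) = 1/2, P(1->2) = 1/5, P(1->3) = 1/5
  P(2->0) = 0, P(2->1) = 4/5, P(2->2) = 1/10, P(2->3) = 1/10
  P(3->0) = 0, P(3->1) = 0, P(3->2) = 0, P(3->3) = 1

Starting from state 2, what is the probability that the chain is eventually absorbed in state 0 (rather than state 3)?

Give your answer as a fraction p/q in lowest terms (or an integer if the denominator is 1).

Let a_i = P(absorbed in 0 | start in state i).
Boundary conditions: a_0 = 1, a_3 = 0.
For each transient state i, a_i = sum_j P(i->j) * a_j:
  a_1 = 1/10*a_0 + 1/2*a_1 + 1/5*a_2 + 1/5*a_3
  a_2 = 0*a_0 + 4/5*a_1 + 1/10*a_2 + 1/10*a_3

Substituting a_0 = 1 and a_3 = 0, rearrange to (I - Q) a = r where r[i] = P(i -> 0):
  [1/2, -1/5] . (a_1, a_2) = 1/10
  [-4/5, 9/10] . (a_1, a_2) = 0

Solving yields:
  a_1 = 9/29
  a_2 = 8/29

Starting state is 2, so the absorption probability is a_2 = 8/29.

Answer: 8/29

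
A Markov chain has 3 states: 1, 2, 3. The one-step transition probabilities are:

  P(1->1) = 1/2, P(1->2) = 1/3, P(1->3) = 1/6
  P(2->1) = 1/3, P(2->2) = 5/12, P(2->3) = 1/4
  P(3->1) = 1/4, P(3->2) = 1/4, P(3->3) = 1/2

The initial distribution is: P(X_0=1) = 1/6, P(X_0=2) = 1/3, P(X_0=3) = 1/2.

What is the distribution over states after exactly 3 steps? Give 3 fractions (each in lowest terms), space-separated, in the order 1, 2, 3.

Propagating the distribution step by step (d_{t+1} = d_t * P):
d_0 = (1=1/6, 2=1/3, 3=1/2)
  d_1[1] = 1/6*1/2 + 1/3*1/3 + 1/2*1/4 = 23/72
  d_1[2] = 1/6*1/3 + 1/3*5/12 + 1/2*1/4 = 23/72
  d_1[3] = 1/6*1/6 + 1/3*1/4 + 1/2*1/2 = 13/36
d_1 = (1=23/72, 2=23/72, 3=13/36)
  d_2[1] = 23/72*1/2 + 23/72*1/3 + 13/36*1/4 = 77/216
  d_2[2] = 23/72*1/3 + 23/72*5/12 + 13/36*1/4 = 95/288
  d_2[3] = 23/72*1/6 + 23/72*1/4 + 13/36*1/2 = 271/864
d_2 = (1=77/216, 2=95/288, 3=271/864)
  d_3[1] = 77/216*1/2 + 95/288*1/3 + 271/864*1/4 = 1267/3456
  d_3[2] = 77/216*1/3 + 95/288*5/12 + 271/864*1/4 = 1735/5184
  d_3[3] = 77/216*1/6 + 95/288*1/4 + 271/864*1/2 = 3097/10368
d_3 = (1=1267/3456, 2=1735/5184, 3=3097/10368)

Answer: 1267/3456 1735/5184 3097/10368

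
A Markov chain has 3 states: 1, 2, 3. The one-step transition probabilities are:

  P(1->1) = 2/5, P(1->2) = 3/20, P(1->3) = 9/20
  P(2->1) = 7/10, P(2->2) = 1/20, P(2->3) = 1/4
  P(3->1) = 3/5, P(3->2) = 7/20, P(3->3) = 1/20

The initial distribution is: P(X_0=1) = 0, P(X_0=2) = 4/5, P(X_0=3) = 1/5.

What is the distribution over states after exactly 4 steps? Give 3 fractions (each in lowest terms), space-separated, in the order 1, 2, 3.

Answer: 10309/20000 18517/100000 14969/50000

Derivation:
Propagating the distribution step by step (d_{t+1} = d_t * P):
d_0 = (1=0, 2=4/5, 3=1/5)
  d_1[1] = 0*2/5 + 4/5*7/10 + 1/5*3/5 = 17/25
  d_1[2] = 0*3/20 + 4/5*1/20 + 1/5*7/20 = 11/100
  d_1[3] = 0*9/20 + 4/5*1/4 + 1/5*1/20 = 21/100
d_1 = (1=17/25, 2=11/100, 3=21/100)
  d_2[1] = 17/25*2/5 + 11/100*7/10 + 21/100*3/5 = 19/40
  d_2[2] = 17/25*3/20 + 11/100*1/20 + 21/100*7/20 = 181/1000
  d_2[3] = 17/25*9/20 + 11/100*1/4 + 21/100*1/20 = 43/125
d_2 = (1=19/40, 2=181/1000, 3=43/125)
  d_3[1] = 19/40*2/5 + 181/1000*7/10 + 43/125*3/5 = 5231/10000
  d_3[2] = 19/40*3/20 + 181/1000*1/20 + 43/125*7/20 = 2007/10000
  d_3[3] = 19/40*9/20 + 181/1000*1/4 + 43/125*1/20 = 1381/5000
d_3 = (1=5231/10000, 2=2007/10000, 3=1381/5000)
  d_4[1] = 5231/10000*2/5 + 2007/10000*7/10 + 1381/5000*3/5 = 10309/20000
  d_4[2] = 5231/10000*3/20 + 2007/10000*1/20 + 1381/5000*7/20 = 18517/100000
  d_4[3] = 5231/10000*9/20 + 2007/10000*1/4 + 1381/5000*1/20 = 14969/50000
d_4 = (1=10309/20000, 2=18517/100000, 3=14969/50000)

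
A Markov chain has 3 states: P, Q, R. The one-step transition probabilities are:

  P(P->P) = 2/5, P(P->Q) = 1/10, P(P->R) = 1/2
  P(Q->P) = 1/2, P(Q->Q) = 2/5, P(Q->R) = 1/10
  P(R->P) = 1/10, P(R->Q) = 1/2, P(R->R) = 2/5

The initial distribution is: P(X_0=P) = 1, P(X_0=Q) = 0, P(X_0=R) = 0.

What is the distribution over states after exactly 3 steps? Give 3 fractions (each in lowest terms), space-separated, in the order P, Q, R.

Answer: 31/100 363/1000 327/1000

Derivation:
Propagating the distribution step by step (d_{t+1} = d_t * P):
d_0 = (P=1, Q=0, R=0)
  d_1[P] = 1*2/5 + 0*1/2 + 0*1/10 = 2/5
  d_1[Q] = 1*1/10 + 0*2/5 + 0*1/2 = 1/10
  d_1[R] = 1*1/2 + 0*1/10 + 0*2/5 = 1/2
d_1 = (P=2/5, Q=1/10, R=1/2)
  d_2[P] = 2/5*2/5 + 1/10*1/2 + 1/2*1/10 = 13/50
  d_2[Q] = 2/5*1/10 + 1/10*2/5 + 1/2*1/2 = 33/100
  d_2[R] = 2/5*1/2 + 1/10*1/10 + 1/2*2/5 = 41/100
d_2 = (P=13/50, Q=33/100, R=41/100)
  d_3[P] = 13/50*2/5 + 33/100*1/2 + 41/100*1/10 = 31/100
  d_3[Q] = 13/50*1/10 + 33/100*2/5 + 41/100*1/2 = 363/1000
  d_3[R] = 13/50*1/2 + 33/100*1/10 + 41/100*2/5 = 327/1000
d_3 = (P=31/100, Q=363/1000, R=327/1000)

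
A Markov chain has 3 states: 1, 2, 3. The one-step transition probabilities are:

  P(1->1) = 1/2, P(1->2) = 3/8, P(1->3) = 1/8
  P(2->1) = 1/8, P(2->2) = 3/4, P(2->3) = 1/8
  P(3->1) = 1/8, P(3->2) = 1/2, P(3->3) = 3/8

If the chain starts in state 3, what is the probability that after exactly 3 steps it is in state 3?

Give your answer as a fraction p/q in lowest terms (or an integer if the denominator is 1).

Computing P^3 by repeated multiplication:
P^1 =
  1: [1/2, 3/8, 1/8]
  2: [1/8, 3/4, 1/8]
  3: [1/8, 1/2, 3/8]
P^2 =
  1: [5/16, 17/32, 5/32]
  2: [11/64, 43/64, 5/32]
  3: [11/64, 39/64, 7/32]
P^3 =
  1: [31/128, 19/32, 21/128]
  2: [97/512, 331/512, 21/128]
  3: [97/512, 323/512, 23/128]

(P^3)[3 -> 3] = 23/128

Answer: 23/128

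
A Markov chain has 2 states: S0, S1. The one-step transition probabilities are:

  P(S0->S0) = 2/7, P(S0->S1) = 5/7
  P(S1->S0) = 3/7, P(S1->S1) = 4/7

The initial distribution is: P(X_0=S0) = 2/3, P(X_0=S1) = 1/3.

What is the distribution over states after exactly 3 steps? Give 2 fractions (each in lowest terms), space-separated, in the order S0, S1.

Propagating the distribution step by step (d_{t+1} = d_t * P):
d_0 = (S0=2/3, S1=1/3)
  d_1[S0] = 2/3*2/7 + 1/3*3/7 = 1/3
  d_1[S1] = 2/3*5/7 + 1/3*4/7 = 2/3
d_1 = (S0=1/3, S1=2/3)
  d_2[S0] = 1/3*2/7 + 2/3*3/7 = 8/21
  d_2[S1] = 1/3*5/7 + 2/3*4/7 = 13/21
d_2 = (S0=8/21, S1=13/21)
  d_3[S0] = 8/21*2/7 + 13/21*3/7 = 55/147
  d_3[S1] = 8/21*5/7 + 13/21*4/7 = 92/147
d_3 = (S0=55/147, S1=92/147)

Answer: 55/147 92/147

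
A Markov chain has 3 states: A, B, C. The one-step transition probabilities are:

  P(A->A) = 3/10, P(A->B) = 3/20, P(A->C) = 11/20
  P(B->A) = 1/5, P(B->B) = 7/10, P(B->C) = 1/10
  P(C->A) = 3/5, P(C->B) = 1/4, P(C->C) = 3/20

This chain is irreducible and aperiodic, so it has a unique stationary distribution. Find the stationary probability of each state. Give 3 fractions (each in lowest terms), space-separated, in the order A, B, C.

Answer: 46/135 53/135 4/15

Derivation:
The stationary distribution satisfies pi = pi * P, i.e.:
  pi_A = 3/10*pi_A + 1/5*pi_B + 3/5*pi_C
  pi_B = 3/20*pi_A + 7/10*pi_B + 1/4*pi_C
  pi_C = 11/20*pi_A + 1/10*pi_B + 3/20*pi_C
with normalization: pi_A + pi_B + pi_C = 1.

Using the first 2 balance equations plus normalization, the linear system A*pi = b is:
  [-7/10, 1/5, 3/5] . pi = 0
  [3/20, -3/10, 1/4] . pi = 0
  [1, 1, 1] . pi = 1

Solving yields:
  pi_A = 46/135
  pi_B = 53/135
  pi_C = 4/15

Verification (pi * P):
  46/135*3/10 + 53/135*1/5 + 4/15*3/5 = 46/135 = pi_A  (ok)
  46/135*3/20 + 53/135*7/10 + 4/15*1/4 = 53/135 = pi_B  (ok)
  46/135*11/20 + 53/135*1/10 + 4/15*3/20 = 4/15 = pi_C  (ok)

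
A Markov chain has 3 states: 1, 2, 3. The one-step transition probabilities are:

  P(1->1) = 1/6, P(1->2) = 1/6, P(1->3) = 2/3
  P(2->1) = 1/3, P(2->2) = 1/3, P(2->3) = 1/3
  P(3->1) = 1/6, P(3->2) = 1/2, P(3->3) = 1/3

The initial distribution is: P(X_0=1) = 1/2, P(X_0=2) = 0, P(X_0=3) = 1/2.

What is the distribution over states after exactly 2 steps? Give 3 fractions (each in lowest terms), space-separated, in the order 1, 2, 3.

Answer: 2/9 7/18 7/18

Derivation:
Propagating the distribution step by step (d_{t+1} = d_t * P):
d_0 = (1=1/2, 2=0, 3=1/2)
  d_1[1] = 1/2*1/6 + 0*1/3 + 1/2*1/6 = 1/6
  d_1[2] = 1/2*1/6 + 0*1/3 + 1/2*1/2 = 1/3
  d_1[3] = 1/2*2/3 + 0*1/3 + 1/2*1/3 = 1/2
d_1 = (1=1/6, 2=1/3, 3=1/2)
  d_2[1] = 1/6*1/6 + 1/3*1/3 + 1/2*1/6 = 2/9
  d_2[2] = 1/6*1/6 + 1/3*1/3 + 1/2*1/2 = 7/18
  d_2[3] = 1/6*2/3 + 1/3*1/3 + 1/2*1/3 = 7/18
d_2 = (1=2/9, 2=7/18, 3=7/18)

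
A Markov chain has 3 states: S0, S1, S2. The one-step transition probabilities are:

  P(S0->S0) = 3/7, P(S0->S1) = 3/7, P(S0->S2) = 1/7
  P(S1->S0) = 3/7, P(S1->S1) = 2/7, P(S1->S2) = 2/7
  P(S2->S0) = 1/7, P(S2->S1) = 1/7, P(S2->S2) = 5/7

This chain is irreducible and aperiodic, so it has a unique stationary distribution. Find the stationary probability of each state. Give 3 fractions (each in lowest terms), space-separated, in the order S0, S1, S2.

The stationary distribution satisfies pi = pi * P, i.e.:
  pi_S0 = 3/7*pi_S0 + 3/7*pi_S1 + 1/7*pi_S2
  pi_S1 = 3/7*pi_S0 + 2/7*pi_S1 + 1/7*pi_S2
  pi_S2 = 1/7*pi_S0 + 2/7*pi_S1 + 5/7*pi_S2
with normalization: pi_S0 + pi_S1 + pi_S2 = 1.

Using the first 2 balance equations plus normalization, the linear system A*pi = b is:
  [-4/7, 3/7, 1/7] . pi = 0
  [3/7, -5/7, 1/7] . pi = 0
  [1, 1, 1] . pi = 1

Solving yields:
  pi_S0 = 4/13
  pi_S1 = 7/26
  pi_S2 = 11/26

Verification (pi * P):
  4/13*3/7 + 7/26*3/7 + 11/26*1/7 = 4/13 = pi_S0  (ok)
  4/13*3/7 + 7/26*2/7 + 11/26*1/7 = 7/26 = pi_S1  (ok)
  4/13*1/7 + 7/26*2/7 + 11/26*5/7 = 11/26 = pi_S2  (ok)

Answer: 4/13 7/26 11/26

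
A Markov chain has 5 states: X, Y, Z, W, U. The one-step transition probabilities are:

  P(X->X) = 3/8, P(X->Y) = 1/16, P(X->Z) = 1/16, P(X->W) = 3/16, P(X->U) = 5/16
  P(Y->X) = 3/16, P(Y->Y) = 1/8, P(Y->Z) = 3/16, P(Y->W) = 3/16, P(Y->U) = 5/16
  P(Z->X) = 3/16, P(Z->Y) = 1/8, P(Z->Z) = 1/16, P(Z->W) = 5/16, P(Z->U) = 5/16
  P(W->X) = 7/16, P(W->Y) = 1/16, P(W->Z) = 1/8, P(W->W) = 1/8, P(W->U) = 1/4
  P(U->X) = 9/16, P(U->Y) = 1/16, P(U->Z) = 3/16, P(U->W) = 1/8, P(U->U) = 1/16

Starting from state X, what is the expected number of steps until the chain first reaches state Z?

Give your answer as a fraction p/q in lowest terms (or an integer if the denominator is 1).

Let h_i = expected steps to first reach Z from state i.
Boundary: h_Z = 0.
First-step equations for the other states:
  h_X = 1 + 3/8*h_X + 1/16*h_Y + 1/16*h_Z + 3/16*h_W + 5/16*h_U
  h_Y = 1 + 3/16*h_X + 1/8*h_Y + 3/16*h_Z + 3/16*h_W + 5/16*h_U
  h_W = 1 + 7/16*h_X + 1/16*h_Y + 1/8*h_Z + 1/8*h_W + 1/4*h_U
  h_U = 1 + 9/16*h_X + 1/16*h_Y + 3/16*h_Z + 1/8*h_W + 1/16*h_U

Substituting h_Z = 0 and rearranging gives the linear system (I - Q) h = 1:
  [5/8, -1/16, -3/16, -5/16] . (h_X, h_Y, h_W, h_U) = 1
  [-3/16, 7/8, -3/16, -5/16] . (h_X, h_Y, h_W, h_U) = 1
  [-7/16, -1/16, 7/8, -1/4] . (h_X, h_Y, h_W, h_U) = 1
  [-9/16, -1/16, -1/8, 15/16] . (h_X, h_Y, h_W, h_U) = 1

Solving yields:
  h_X = 3390/377
  h_Y = 226/29
  h_W = 3210/377
  h_U = 3060/377

Starting state is X, so the expected hitting time is h_X = 3390/377.

Answer: 3390/377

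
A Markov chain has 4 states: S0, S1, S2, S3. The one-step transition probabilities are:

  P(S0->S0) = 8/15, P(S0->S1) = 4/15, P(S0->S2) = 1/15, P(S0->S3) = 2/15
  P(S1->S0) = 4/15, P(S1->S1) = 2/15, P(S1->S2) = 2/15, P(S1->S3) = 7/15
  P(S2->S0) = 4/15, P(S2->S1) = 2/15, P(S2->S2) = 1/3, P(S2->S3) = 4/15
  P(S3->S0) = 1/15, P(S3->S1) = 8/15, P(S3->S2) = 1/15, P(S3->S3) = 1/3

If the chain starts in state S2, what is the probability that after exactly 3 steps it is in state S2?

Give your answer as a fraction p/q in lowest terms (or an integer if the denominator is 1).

Computing P^3 by repeated multiplication:
P^1 =
  S0: [8/15, 4/15, 1/15, 2/15]
  S1: [4/15, 2/15, 2/15, 7/15]
  S2: [4/15, 2/15, 1/3, 4/15]
  S3: [1/15, 8/15, 1/15, 1/3]
P^2 =
  S0: [86/225, 58/225, 23/225, 58/225]
  S1: [11/45, 16/45, 1/9, 13/45]
  S2: [64/225, 62/225, 37/225, 62/225]
  S3: [49/225, 62/225, 3/25, 29/75]
P^3 =
  S0: [214/675, 194/675, 1/9, 64/225]
  S1: [37/135, 38/135, 3/25, 73/225]
  S2: [194/675, 38/135, 29/225, 68/225]
  S3: [167/675, 214/675, 79/675, 43/135]

(P^3)[S2 -> S2] = 29/225

Answer: 29/225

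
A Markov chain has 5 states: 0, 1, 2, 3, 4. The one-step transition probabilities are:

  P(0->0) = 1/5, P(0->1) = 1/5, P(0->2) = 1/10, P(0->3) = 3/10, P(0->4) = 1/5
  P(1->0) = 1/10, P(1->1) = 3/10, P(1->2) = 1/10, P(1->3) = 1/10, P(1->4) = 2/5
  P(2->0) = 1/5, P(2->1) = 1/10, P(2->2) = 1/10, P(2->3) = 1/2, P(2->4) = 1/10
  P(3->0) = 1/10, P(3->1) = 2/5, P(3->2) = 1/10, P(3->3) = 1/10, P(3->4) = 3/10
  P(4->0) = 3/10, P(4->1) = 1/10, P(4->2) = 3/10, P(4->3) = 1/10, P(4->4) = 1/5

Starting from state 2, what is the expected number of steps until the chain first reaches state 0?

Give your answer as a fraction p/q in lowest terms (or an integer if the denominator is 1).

Answer: 6080/1089

Derivation:
Let h_i = expected steps to first reach 0 from state i.
Boundary: h_0 = 0.
First-step equations for the other states:
  h_1 = 1 + 1/10*h_0 + 3/10*h_1 + 1/10*h_2 + 1/10*h_3 + 2/5*h_4
  h_2 = 1 + 1/5*h_0 + 1/10*h_1 + 1/10*h_2 + 1/2*h_3 + 1/10*h_4
  h_3 = 1 + 1/10*h_0 + 2/5*h_1 + 1/10*h_2 + 1/10*h_3 + 3/10*h_4
  h_4 = 1 + 3/10*h_0 + 1/10*h_1 + 3/10*h_2 + 1/10*h_3 + 1/5*h_4

Substituting h_0 = 0 and rearranging gives the linear system (I - Q) h = 1:
  [7/10, -1/10, -1/10, -2/5] . (h_1, h_2, h_3, h_4) = 1
  [-1/10, 9/10, -1/2, -1/10] . (h_1, h_2, h_3, h_4) = 1
  [-2/5, -1/10, 9/10, -3/10] . (h_1, h_2, h_3, h_4) = 1
  [-1/10, -3/10, -1/10, 4/5] . (h_1, h_2, h_3, h_4) = 1

Solving yields:
  h_1 = 6340/1089
  h_2 = 6080/1089
  h_3 = 2150/363
  h_4 = 5240/1089

Starting state is 2, so the expected hitting time is h_2 = 6080/1089.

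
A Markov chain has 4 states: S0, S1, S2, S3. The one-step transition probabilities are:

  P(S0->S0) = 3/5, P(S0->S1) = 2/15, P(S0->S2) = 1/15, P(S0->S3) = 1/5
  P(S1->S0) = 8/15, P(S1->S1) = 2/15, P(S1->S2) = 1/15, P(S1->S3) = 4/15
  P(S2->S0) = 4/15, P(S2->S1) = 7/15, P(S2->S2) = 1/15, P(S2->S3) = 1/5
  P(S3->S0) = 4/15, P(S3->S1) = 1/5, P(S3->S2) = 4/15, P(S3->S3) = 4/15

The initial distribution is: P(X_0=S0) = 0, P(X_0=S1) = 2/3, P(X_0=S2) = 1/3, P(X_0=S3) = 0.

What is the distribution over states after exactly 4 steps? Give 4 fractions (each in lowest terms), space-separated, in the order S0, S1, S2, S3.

Answer: 72008/151875 3142/16875 1891/16875 6914/30375

Derivation:
Propagating the distribution step by step (d_{t+1} = d_t * P):
d_0 = (S0=0, S1=2/3, S2=1/3, S3=0)
  d_1[S0] = 0*3/5 + 2/3*8/15 + 1/3*4/15 + 0*4/15 = 4/9
  d_1[S1] = 0*2/15 + 2/3*2/15 + 1/3*7/15 + 0*1/5 = 11/45
  d_1[S2] = 0*1/15 + 2/3*1/15 + 1/3*1/15 + 0*4/15 = 1/15
  d_1[S3] = 0*1/5 + 2/3*4/15 + 1/3*1/5 + 0*4/15 = 11/45
d_1 = (S0=4/9, S1=11/45, S2=1/15, S3=11/45)
  d_2[S0] = 4/9*3/5 + 11/45*8/15 + 1/15*4/15 + 11/45*4/15 = 12/25
  d_2[S1] = 4/9*2/15 + 11/45*2/15 + 1/15*7/15 + 11/45*1/5 = 116/675
  d_2[S2] = 4/9*1/15 + 11/45*1/15 + 1/15*1/15 + 11/45*4/15 = 26/225
  d_2[S3] = 4/9*1/5 + 11/45*4/15 + 1/15*1/5 + 11/45*4/15 = 157/675
d_2 = (S0=12/25, S1=116/675, S2=26/225, S3=157/675)
  d_3[S0] = 12/25*3/5 + 116/675*8/15 + 26/225*4/15 + 157/675*4/15 = 4784/10125
  d_3[S1] = 12/25*2/15 + 116/675*2/15 + 26/225*7/15 + 157/675*1/5 = 1897/10125
  d_3[S2] = 12/25*1/15 + 116/675*1/15 + 26/225*1/15 + 157/675*4/15 = 382/3375
  d_3[S3] = 12/25*1/5 + 116/675*4/15 + 26/225*1/5 + 157/675*4/15 = 766/3375
d_3 = (S0=4784/10125, S1=1897/10125, S2=382/3375, S3=766/3375)
  d_4[S0] = 4784/10125*3/5 + 1897/10125*8/15 + 382/3375*4/15 + 766/3375*4/15 = 72008/151875
  d_4[S1] = 4784/10125*2/15 + 1897/10125*2/15 + 382/3375*7/15 + 766/3375*1/5 = 3142/16875
  d_4[S2] = 4784/10125*1/15 + 1897/10125*1/15 + 382/3375*1/15 + 766/3375*4/15 = 1891/16875
  d_4[S3] = 4784/10125*1/5 + 1897/10125*4/15 + 382/3375*1/5 + 766/3375*4/15 = 6914/30375
d_4 = (S0=72008/151875, S1=3142/16875, S2=1891/16875, S3=6914/30375)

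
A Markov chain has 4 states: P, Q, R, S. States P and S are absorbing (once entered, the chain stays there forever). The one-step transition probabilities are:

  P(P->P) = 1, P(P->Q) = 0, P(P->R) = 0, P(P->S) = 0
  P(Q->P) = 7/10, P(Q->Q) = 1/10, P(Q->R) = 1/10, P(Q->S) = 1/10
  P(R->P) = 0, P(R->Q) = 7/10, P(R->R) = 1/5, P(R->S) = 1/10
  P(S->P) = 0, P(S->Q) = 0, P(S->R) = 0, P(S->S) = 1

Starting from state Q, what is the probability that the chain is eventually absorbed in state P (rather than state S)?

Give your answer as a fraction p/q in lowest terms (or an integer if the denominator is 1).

Answer: 56/65

Derivation:
Let a_i = P(absorbed in P | start in state i).
Boundary conditions: a_P = 1, a_S = 0.
For each transient state i, a_i = sum_j P(i->j) * a_j:
  a_Q = 7/10*a_P + 1/10*a_Q + 1/10*a_R + 1/10*a_S
  a_R = 0*a_P + 7/10*a_Q + 1/5*a_R + 1/10*a_S

Substituting a_P = 1 and a_S = 0, rearrange to (I - Q) a = r where r[i] = P(i -> P):
  [9/10, -1/10] . (a_Q, a_R) = 7/10
  [-7/10, 4/5] . (a_Q, a_R) = 0

Solving yields:
  a_Q = 56/65
  a_R = 49/65

Starting state is Q, so the absorption probability is a_Q = 56/65.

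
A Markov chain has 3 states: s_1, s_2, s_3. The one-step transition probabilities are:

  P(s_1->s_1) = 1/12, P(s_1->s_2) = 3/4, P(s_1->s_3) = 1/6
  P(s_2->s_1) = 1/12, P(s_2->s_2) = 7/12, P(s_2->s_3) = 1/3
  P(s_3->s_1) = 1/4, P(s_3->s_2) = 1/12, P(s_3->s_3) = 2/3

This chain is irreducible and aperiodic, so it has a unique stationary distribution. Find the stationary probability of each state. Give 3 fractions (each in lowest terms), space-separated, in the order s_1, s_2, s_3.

The stationary distribution satisfies pi = pi * P, i.e.:
  pi_s_1 = 1/12*pi_s_1 + 1/12*pi_s_2 + 1/4*pi_s_3
  pi_s_2 = 3/4*pi_s_1 + 7/12*pi_s_2 + 1/12*pi_s_3
  pi_s_3 = 1/6*pi_s_1 + 1/3*pi_s_2 + 2/3*pi_s_3
with normalization: pi_s_1 + pi_s_2 + pi_s_3 = 1.

Using the first 2 balance equations plus normalization, the linear system A*pi = b is:
  [-11/12, 1/12, 1/4] . pi = 0
  [3/4, -5/12, 1/12] . pi = 0
  [1, 1, 1] . pi = 1

Solving yields:
  pi_s_1 = 4/25
  pi_s_2 = 19/50
  pi_s_3 = 23/50

Verification (pi * P):
  4/25*1/12 + 19/50*1/12 + 23/50*1/4 = 4/25 = pi_s_1  (ok)
  4/25*3/4 + 19/50*7/12 + 23/50*1/12 = 19/50 = pi_s_2  (ok)
  4/25*1/6 + 19/50*1/3 + 23/50*2/3 = 23/50 = pi_s_3  (ok)

Answer: 4/25 19/50 23/50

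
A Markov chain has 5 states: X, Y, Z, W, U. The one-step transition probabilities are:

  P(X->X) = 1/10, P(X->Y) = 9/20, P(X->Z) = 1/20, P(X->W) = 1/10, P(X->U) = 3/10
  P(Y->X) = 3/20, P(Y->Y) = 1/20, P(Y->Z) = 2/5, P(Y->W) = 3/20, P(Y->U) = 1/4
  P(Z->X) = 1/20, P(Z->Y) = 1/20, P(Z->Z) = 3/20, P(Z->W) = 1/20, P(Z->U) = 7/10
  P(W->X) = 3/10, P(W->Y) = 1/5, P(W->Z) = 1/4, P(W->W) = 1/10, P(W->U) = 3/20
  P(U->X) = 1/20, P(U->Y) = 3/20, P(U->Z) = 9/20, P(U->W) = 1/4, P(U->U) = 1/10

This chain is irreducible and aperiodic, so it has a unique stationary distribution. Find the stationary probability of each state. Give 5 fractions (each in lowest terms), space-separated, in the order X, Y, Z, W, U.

Answer: 6376/60667 8821/60667 17381/60667 8567/60667 19522/60667

Derivation:
The stationary distribution satisfies pi = pi * P, i.e.:
  pi_X = 1/10*pi_X + 3/20*pi_Y + 1/20*pi_Z + 3/10*pi_W + 1/20*pi_U
  pi_Y = 9/20*pi_X + 1/20*pi_Y + 1/20*pi_Z + 1/5*pi_W + 3/20*pi_U
  pi_Z = 1/20*pi_X + 2/5*pi_Y + 3/20*pi_Z + 1/4*pi_W + 9/20*pi_U
  pi_W = 1/10*pi_X + 3/20*pi_Y + 1/20*pi_Z + 1/10*pi_W + 1/4*pi_U
  pi_U = 3/10*pi_X + 1/4*pi_Y + 7/10*pi_Z + 3/20*pi_W + 1/10*pi_U
with normalization: pi_X + pi_Y + pi_Z + pi_W + pi_U = 1.

Using the first 4 balance equations plus normalization, the linear system A*pi = b is:
  [-9/10, 3/20, 1/20, 3/10, 1/20] . pi = 0
  [9/20, -19/20, 1/20, 1/5, 3/20] . pi = 0
  [1/20, 2/5, -17/20, 1/4, 9/20] . pi = 0
  [1/10, 3/20, 1/20, -9/10, 1/4] . pi = 0
  [1, 1, 1, 1, 1] . pi = 1

Solving yields:
  pi_X = 6376/60667
  pi_Y = 8821/60667
  pi_Z = 17381/60667
  pi_W = 8567/60667
  pi_U = 19522/60667

Verification (pi * P):
  6376/60667*1/10 + 8821/60667*3/20 + 17381/60667*1/20 + 8567/60667*3/10 + 19522/60667*1/20 = 6376/60667 = pi_X  (ok)
  6376/60667*9/20 + 8821/60667*1/20 + 17381/60667*1/20 + 8567/60667*1/5 + 19522/60667*3/20 = 8821/60667 = pi_Y  (ok)
  6376/60667*1/20 + 8821/60667*2/5 + 17381/60667*3/20 + 8567/60667*1/4 + 19522/60667*9/20 = 17381/60667 = pi_Z  (ok)
  6376/60667*1/10 + 8821/60667*3/20 + 17381/60667*1/20 + 8567/60667*1/10 + 19522/60667*1/4 = 8567/60667 = pi_W  (ok)
  6376/60667*3/10 + 8821/60667*1/4 + 17381/60667*7/10 + 8567/60667*3/20 + 19522/60667*1/10 = 19522/60667 = pi_U  (ok)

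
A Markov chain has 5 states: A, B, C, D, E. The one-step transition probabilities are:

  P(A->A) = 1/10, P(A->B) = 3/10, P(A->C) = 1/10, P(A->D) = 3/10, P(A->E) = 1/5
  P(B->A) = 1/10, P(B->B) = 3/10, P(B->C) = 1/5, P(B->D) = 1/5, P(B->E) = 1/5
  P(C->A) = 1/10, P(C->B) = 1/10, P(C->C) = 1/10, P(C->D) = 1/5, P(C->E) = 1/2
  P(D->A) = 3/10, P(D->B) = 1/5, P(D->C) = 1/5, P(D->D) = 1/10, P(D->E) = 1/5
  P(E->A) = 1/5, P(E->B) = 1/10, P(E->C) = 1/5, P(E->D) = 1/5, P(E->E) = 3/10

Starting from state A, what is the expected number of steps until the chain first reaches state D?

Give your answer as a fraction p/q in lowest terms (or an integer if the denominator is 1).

Answer: 8940/2113

Derivation:
Let h_i = expected steps to first reach D from state i.
Boundary: h_D = 0.
First-step equations for the other states:
  h_A = 1 + 1/10*h_A + 3/10*h_B + 1/10*h_C + 3/10*h_D + 1/5*h_E
  h_B = 1 + 1/10*h_A + 3/10*h_B + 1/5*h_C + 1/5*h_D + 1/5*h_E
  h_C = 1 + 1/10*h_A + 1/10*h_B + 1/10*h_C + 1/5*h_D + 1/2*h_E
  h_E = 1 + 1/5*h_A + 1/10*h_B + 1/5*h_C + 1/5*h_D + 3/10*h_E

Substituting h_D = 0 and rearranging gives the linear system (I - Q) h = 1:
  [9/10, -3/10, -1/10, -1/5] . (h_A, h_B, h_C, h_E) = 1
  [-1/10, 7/10, -1/5, -1/5] . (h_A, h_B, h_C, h_E) = 1
  [-1/10, -1/10, 9/10, -1/2] . (h_A, h_B, h_C, h_E) = 1
  [-1/5, -1/10, -1/5, 7/10] . (h_A, h_B, h_C, h_E) = 1

Solving yields:
  h_A = 8940/2113
  h_B = 9930/2113
  h_C = 9900/2113
  h_E = 9820/2113

Starting state is A, so the expected hitting time is h_A = 8940/2113.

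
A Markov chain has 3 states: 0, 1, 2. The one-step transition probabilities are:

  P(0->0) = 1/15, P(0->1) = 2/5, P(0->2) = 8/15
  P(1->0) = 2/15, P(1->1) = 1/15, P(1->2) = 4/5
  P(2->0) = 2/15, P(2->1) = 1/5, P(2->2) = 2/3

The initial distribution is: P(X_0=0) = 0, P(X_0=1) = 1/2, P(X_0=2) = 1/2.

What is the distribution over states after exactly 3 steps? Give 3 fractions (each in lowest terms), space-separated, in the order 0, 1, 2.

Propagating the distribution step by step (d_{t+1} = d_t * P):
d_0 = (0=0, 1=1/2, 2=1/2)
  d_1[0] = 0*1/15 + 1/2*2/15 + 1/2*2/15 = 2/15
  d_1[1] = 0*2/5 + 1/2*1/15 + 1/2*1/5 = 2/15
  d_1[2] = 0*8/15 + 1/2*4/5 + 1/2*2/3 = 11/15
d_1 = (0=2/15, 1=2/15, 2=11/15)
  d_2[0] = 2/15*1/15 + 2/15*2/15 + 11/15*2/15 = 28/225
  d_2[1] = 2/15*2/5 + 2/15*1/15 + 11/15*1/5 = 47/225
  d_2[2] = 2/15*8/15 + 2/15*4/5 + 11/15*2/3 = 2/3
d_2 = (0=28/225, 1=47/225, 2=2/3)
  d_3[0] = 28/225*1/15 + 47/225*2/15 + 2/3*2/15 = 422/3375
  d_3[1] = 28/225*2/5 + 47/225*1/15 + 2/3*1/5 = 133/675
  d_3[2] = 28/225*8/15 + 47/225*4/5 + 2/3*2/3 = 2288/3375
d_3 = (0=422/3375, 1=133/675, 2=2288/3375)

Answer: 422/3375 133/675 2288/3375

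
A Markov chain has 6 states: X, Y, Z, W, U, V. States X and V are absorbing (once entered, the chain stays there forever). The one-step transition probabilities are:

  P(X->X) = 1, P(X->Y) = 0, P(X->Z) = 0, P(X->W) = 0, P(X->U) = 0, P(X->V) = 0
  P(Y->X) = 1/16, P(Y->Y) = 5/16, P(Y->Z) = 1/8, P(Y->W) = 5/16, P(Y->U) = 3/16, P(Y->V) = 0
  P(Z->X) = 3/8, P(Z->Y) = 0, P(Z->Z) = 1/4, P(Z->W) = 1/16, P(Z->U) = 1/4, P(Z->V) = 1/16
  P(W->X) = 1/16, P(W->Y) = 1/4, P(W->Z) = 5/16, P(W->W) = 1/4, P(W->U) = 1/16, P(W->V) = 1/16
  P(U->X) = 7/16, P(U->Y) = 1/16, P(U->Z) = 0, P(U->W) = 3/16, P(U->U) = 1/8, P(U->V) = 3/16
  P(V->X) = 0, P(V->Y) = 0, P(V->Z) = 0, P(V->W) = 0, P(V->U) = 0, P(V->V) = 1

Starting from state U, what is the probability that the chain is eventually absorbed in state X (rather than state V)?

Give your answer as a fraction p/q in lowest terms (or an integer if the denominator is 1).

Let a_i = P(absorbed in X | start in state i).
Boundary conditions: a_X = 1, a_V = 0.
For each transient state i, a_i = sum_j P(i->j) * a_j:
  a_Y = 1/16*a_X + 5/16*a_Y + 1/8*a_Z + 5/16*a_W + 3/16*a_U + 0*a_V
  a_Z = 3/8*a_X + 0*a_Y + 1/4*a_Z + 1/16*a_W + 1/4*a_U + 1/16*a_V
  a_W = 1/16*a_X + 1/4*a_Y + 5/16*a_Z + 1/4*a_W + 1/16*a_U + 1/16*a_V
  a_U = 7/16*a_X + 1/16*a_Y + 0*a_Z + 3/16*a_W + 1/8*a_U + 3/16*a_V

Substituting a_X = 1 and a_V = 0, rearrange to (I - Q) a = r where r[i] = P(i -> X):
  [11/16, -1/8, -5/16, -3/16] . (a_Y, a_Z, a_W, a_U) = 1/16
  [0, 3/4, -1/16, -1/4] . (a_Y, a_Z, a_W, a_U) = 3/8
  [-1/4, -5/16, 3/4, -1/16] . (a_Y, a_Z, a_W, a_U) = 1/16
  [-1/16, 0, -3/16, 7/8] . (a_Y, a_Z, a_W, a_U) = 7/16

Solving yields:
  a_Y = 159/209
  a_Z = 4167/5225
  a_W = 346/475
  a_U = 3712/5225

Starting state is U, so the absorption probability is a_U = 3712/5225.

Answer: 3712/5225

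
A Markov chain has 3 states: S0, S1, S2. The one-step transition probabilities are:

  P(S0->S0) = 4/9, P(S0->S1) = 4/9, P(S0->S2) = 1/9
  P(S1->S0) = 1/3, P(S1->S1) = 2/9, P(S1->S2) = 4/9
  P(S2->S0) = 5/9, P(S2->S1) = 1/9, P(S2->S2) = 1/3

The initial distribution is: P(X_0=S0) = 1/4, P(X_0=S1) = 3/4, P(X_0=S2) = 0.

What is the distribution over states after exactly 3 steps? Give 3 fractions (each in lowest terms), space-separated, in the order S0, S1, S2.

Propagating the distribution step by step (d_{t+1} = d_t * P):
d_0 = (S0=1/4, S1=3/4, S2=0)
  d_1[S0] = 1/4*4/9 + 3/4*1/3 + 0*5/9 = 13/36
  d_1[S1] = 1/4*4/9 + 3/4*2/9 + 0*1/9 = 5/18
  d_1[S2] = 1/4*1/9 + 3/4*4/9 + 0*1/3 = 13/36
d_1 = (S0=13/36, S1=5/18, S2=13/36)
  d_2[S0] = 13/36*4/9 + 5/18*1/3 + 13/36*5/9 = 49/108
  d_2[S1] = 13/36*4/9 + 5/18*2/9 + 13/36*1/9 = 85/324
  d_2[S2] = 13/36*1/9 + 5/18*4/9 + 13/36*1/3 = 23/81
d_2 = (S0=49/108, S1=85/324, S2=23/81)
  d_3[S0] = 49/108*4/9 + 85/324*1/3 + 23/81*5/9 = 1303/2916
  d_3[S1] = 49/108*4/9 + 85/324*2/9 + 23/81*1/9 = 425/1458
  d_3[S2] = 49/108*1/9 + 85/324*4/9 + 23/81*1/3 = 763/2916
d_3 = (S0=1303/2916, S1=425/1458, S2=763/2916)

Answer: 1303/2916 425/1458 763/2916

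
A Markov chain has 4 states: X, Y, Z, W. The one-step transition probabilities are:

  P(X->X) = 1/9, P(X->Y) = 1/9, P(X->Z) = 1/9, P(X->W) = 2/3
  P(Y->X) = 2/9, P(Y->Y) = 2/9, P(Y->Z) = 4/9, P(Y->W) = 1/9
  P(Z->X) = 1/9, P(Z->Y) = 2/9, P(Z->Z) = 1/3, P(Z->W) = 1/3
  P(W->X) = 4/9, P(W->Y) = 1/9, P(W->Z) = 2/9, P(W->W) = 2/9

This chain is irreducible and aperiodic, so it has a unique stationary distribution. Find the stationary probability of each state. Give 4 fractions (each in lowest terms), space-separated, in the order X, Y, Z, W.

Answer: 87/359 113/718 93/359 245/718

Derivation:
The stationary distribution satisfies pi = pi * P, i.e.:
  pi_X = 1/9*pi_X + 2/9*pi_Y + 1/9*pi_Z + 4/9*pi_W
  pi_Y = 1/9*pi_X + 2/9*pi_Y + 2/9*pi_Z + 1/9*pi_W
  pi_Z = 1/9*pi_X + 4/9*pi_Y + 1/3*pi_Z + 2/9*pi_W
  pi_W = 2/3*pi_X + 1/9*pi_Y + 1/3*pi_Z + 2/9*pi_W
with normalization: pi_X + pi_Y + pi_Z + pi_W = 1.

Using the first 3 balance equations plus normalization, the linear system A*pi = b is:
  [-8/9, 2/9, 1/9, 4/9] . pi = 0
  [1/9, -7/9, 2/9, 1/9] . pi = 0
  [1/9, 4/9, -2/3, 2/9] . pi = 0
  [1, 1, 1, 1] . pi = 1

Solving yields:
  pi_X = 87/359
  pi_Y = 113/718
  pi_Z = 93/359
  pi_W = 245/718

Verification (pi * P):
  87/359*1/9 + 113/718*2/9 + 93/359*1/9 + 245/718*4/9 = 87/359 = pi_X  (ok)
  87/359*1/9 + 113/718*2/9 + 93/359*2/9 + 245/718*1/9 = 113/718 = pi_Y  (ok)
  87/359*1/9 + 113/718*4/9 + 93/359*1/3 + 245/718*2/9 = 93/359 = pi_Z  (ok)
  87/359*2/3 + 113/718*1/9 + 93/359*1/3 + 245/718*2/9 = 245/718 = pi_W  (ok)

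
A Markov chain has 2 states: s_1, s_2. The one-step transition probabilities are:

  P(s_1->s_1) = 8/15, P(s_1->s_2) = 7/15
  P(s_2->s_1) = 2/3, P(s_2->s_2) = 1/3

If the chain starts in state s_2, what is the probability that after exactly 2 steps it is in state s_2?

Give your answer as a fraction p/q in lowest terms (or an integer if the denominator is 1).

Answer: 19/45

Derivation:
Computing P^2 by repeated multiplication:
P^1 =
  s_1: [8/15, 7/15]
  s_2: [2/3, 1/3]
P^2 =
  s_1: [134/225, 91/225]
  s_2: [26/45, 19/45]

(P^2)[s_2 -> s_2] = 19/45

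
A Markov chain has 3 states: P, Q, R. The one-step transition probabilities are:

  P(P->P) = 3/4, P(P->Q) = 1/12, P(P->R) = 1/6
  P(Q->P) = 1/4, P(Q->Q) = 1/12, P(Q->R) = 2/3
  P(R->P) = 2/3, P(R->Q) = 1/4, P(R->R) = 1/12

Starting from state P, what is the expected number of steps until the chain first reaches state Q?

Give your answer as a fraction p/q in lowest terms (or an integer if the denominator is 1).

Answer: 156/17

Derivation:
Let h_i = expected steps to first reach Q from state i.
Boundary: h_Q = 0.
First-step equations for the other states:
  h_P = 1 + 3/4*h_P + 1/12*h_Q + 1/6*h_R
  h_R = 1 + 2/3*h_P + 1/4*h_Q + 1/12*h_R

Substituting h_Q = 0 and rearranging gives the linear system (I - Q) h = 1:
  [1/4, -1/6] . (h_P, h_R) = 1
  [-2/3, 11/12] . (h_P, h_R) = 1

Solving yields:
  h_P = 156/17
  h_R = 132/17

Starting state is P, so the expected hitting time is h_P = 156/17.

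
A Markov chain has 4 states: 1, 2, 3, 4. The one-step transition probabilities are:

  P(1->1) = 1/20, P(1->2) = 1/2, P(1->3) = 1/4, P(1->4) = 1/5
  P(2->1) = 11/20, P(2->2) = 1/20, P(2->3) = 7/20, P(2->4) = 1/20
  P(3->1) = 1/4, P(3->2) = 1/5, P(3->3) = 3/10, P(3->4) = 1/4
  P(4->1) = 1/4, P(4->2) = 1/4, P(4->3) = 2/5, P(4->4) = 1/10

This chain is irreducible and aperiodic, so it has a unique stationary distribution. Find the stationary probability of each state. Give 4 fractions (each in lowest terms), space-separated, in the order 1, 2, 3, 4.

Answer: 3247/11970 3013/11970 539/1710 1937/11970

Derivation:
The stationary distribution satisfies pi = pi * P, i.e.:
  pi_1 = 1/20*pi_1 + 11/20*pi_2 + 1/4*pi_3 + 1/4*pi_4
  pi_2 = 1/2*pi_1 + 1/20*pi_2 + 1/5*pi_3 + 1/4*pi_4
  pi_3 = 1/4*pi_1 + 7/20*pi_2 + 3/10*pi_3 + 2/5*pi_4
  pi_4 = 1/5*pi_1 + 1/20*pi_2 + 1/4*pi_3 + 1/10*pi_4
with normalization: pi_1 + pi_2 + pi_3 + pi_4 = 1.

Using the first 3 balance equations plus normalization, the linear system A*pi = b is:
  [-19/20, 11/20, 1/4, 1/4] . pi = 0
  [1/2, -19/20, 1/5, 1/4] . pi = 0
  [1/4, 7/20, -7/10, 2/5] . pi = 0
  [1, 1, 1, 1] . pi = 1

Solving yields:
  pi_1 = 3247/11970
  pi_2 = 3013/11970
  pi_3 = 539/1710
  pi_4 = 1937/11970

Verification (pi * P):
  3247/11970*1/20 + 3013/11970*11/20 + 539/1710*1/4 + 1937/11970*1/4 = 3247/11970 = pi_1  (ok)
  3247/11970*1/2 + 3013/11970*1/20 + 539/1710*1/5 + 1937/11970*1/4 = 3013/11970 = pi_2  (ok)
  3247/11970*1/4 + 3013/11970*7/20 + 539/1710*3/10 + 1937/11970*2/5 = 539/1710 = pi_3  (ok)
  3247/11970*1/5 + 3013/11970*1/20 + 539/1710*1/4 + 1937/11970*1/10 = 1937/11970 = pi_4  (ok)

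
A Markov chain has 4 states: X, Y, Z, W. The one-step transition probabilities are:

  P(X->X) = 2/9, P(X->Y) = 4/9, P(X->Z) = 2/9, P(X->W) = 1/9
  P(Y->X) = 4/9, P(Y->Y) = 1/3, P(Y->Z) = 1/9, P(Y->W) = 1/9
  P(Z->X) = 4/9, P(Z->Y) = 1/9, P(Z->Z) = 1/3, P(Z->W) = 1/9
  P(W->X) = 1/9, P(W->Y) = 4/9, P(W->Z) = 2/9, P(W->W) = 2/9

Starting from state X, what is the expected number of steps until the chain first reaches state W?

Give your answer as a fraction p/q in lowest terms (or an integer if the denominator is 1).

Answer: 9

Derivation:
Let h_i = expected steps to first reach W from state i.
Boundary: h_W = 0.
First-step equations for the other states:
  h_X = 1 + 2/9*h_X + 4/9*h_Y + 2/9*h_Z + 1/9*h_W
  h_Y = 1 + 4/9*h_X + 1/3*h_Y + 1/9*h_Z + 1/9*h_W
  h_Z = 1 + 4/9*h_X + 1/9*h_Y + 1/3*h_Z + 1/9*h_W

Substituting h_W = 0 and rearranging gives the linear system (I - Q) h = 1:
  [7/9, -4/9, -2/9] . (h_X, h_Y, h_Z) = 1
  [-4/9, 2/3, -1/9] . (h_X, h_Y, h_Z) = 1
  [-4/9, -1/9, 2/3] . (h_X, h_Y, h_Z) = 1

Solving yields:
  h_X = 9
  h_Y = 9
  h_Z = 9

Starting state is X, so the expected hitting time is h_X = 9.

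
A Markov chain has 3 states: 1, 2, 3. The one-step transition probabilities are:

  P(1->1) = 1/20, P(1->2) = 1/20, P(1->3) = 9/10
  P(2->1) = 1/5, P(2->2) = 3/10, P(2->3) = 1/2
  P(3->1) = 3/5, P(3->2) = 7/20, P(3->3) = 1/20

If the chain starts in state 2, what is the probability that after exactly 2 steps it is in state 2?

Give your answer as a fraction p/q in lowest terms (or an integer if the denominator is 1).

Computing P^2 by repeated multiplication:
P^1 =
  1: [1/20, 1/20, 9/10]
  2: [1/5, 3/10, 1/2]
  3: [3/5, 7/20, 1/20]
P^2 =
  1: [221/400, 133/400, 23/200]
  2: [37/100, 11/40, 71/200]
  3: [13/100, 61/400, 287/400]

(P^2)[2 -> 2] = 11/40

Answer: 11/40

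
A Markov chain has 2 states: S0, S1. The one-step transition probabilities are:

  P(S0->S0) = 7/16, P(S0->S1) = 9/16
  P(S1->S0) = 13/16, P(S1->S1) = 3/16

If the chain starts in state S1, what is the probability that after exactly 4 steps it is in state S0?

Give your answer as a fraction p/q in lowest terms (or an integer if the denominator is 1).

Computing P^4 by repeated multiplication:
P^1 =
  S0: [7/16, 9/16]
  S1: [13/16, 3/16]
P^2 =
  S0: [83/128, 45/128]
  S1: [65/128, 63/128]
P^3 =
  S0: [583/1024, 441/1024]
  S1: [637/1024, 387/1024]
P^4 =
  S0: [4907/8192, 3285/8192]
  S1: [4745/8192, 3447/8192]

(P^4)[S1 -> S0] = 4745/8192

Answer: 4745/8192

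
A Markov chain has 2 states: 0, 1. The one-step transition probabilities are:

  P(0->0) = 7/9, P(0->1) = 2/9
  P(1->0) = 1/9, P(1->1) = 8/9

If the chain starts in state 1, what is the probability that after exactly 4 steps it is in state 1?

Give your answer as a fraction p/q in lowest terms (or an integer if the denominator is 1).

Computing P^4 by repeated multiplication:
P^1 =
  0: [7/9, 2/9]
  1: [1/9, 8/9]
P^2 =
  0: [17/27, 10/27]
  1: [5/27, 22/27]
P^3 =
  0: [43/81, 38/81]
  1: [19/81, 62/81]
P^4 =
  0: [113/243, 130/243]
  1: [65/243, 178/243]

(P^4)[1 -> 1] = 178/243

Answer: 178/243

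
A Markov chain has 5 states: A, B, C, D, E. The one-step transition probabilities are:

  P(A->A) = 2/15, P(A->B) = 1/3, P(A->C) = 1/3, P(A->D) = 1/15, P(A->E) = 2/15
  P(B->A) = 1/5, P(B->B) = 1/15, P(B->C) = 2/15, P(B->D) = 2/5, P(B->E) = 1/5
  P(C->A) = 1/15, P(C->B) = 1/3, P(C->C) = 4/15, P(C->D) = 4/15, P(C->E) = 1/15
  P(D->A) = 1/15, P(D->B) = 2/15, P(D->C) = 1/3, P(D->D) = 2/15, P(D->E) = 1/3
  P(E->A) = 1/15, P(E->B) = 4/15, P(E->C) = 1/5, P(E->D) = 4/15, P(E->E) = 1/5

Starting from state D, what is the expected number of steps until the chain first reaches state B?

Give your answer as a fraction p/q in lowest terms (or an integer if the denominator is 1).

Answer: 30/7

Derivation:
Let h_i = expected steps to first reach B from state i.
Boundary: h_B = 0.
First-step equations for the other states:
  h_A = 1 + 2/15*h_A + 1/3*h_B + 1/3*h_C + 1/15*h_D + 2/15*h_E
  h_C = 1 + 1/15*h_A + 1/3*h_B + 4/15*h_C + 4/15*h_D + 1/15*h_E
  h_D = 1 + 1/15*h_A + 2/15*h_B + 1/3*h_C + 2/15*h_D + 1/3*h_E
  h_E = 1 + 1/15*h_A + 4/15*h_B + 1/5*h_C + 4/15*h_D + 1/5*h_E

Substituting h_B = 0 and rearranging gives the linear system (I - Q) h = 1:
  [13/15, -1/3, -1/15, -2/15] . (h_A, h_C, h_D, h_E) = 1
  [-1/15, 11/15, -4/15, -1/15] . (h_A, h_C, h_D, h_E) = 1
  [-1/15, -1/3, 13/15, -1/3] . (h_A, h_C, h_D, h_E) = 1
  [-1/15, -1/5, -4/15, 4/5] . (h_A, h_C, h_D, h_E) = 1

Solving yields:
  h_A = 1065/308
  h_C = 1105/308
  h_D = 30/7
  h_E = 85/22

Starting state is D, so the expected hitting time is h_D = 30/7.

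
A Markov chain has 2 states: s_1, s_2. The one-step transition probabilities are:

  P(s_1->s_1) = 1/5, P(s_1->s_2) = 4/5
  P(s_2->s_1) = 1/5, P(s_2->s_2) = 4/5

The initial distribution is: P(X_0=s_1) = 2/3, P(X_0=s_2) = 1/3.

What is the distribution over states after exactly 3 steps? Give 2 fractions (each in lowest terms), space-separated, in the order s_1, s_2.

Answer: 1/5 4/5

Derivation:
Propagating the distribution step by step (d_{t+1} = d_t * P):
d_0 = (s_1=2/3, s_2=1/3)
  d_1[s_1] = 2/3*1/5 + 1/3*1/5 = 1/5
  d_1[s_2] = 2/3*4/5 + 1/3*4/5 = 4/5
d_1 = (s_1=1/5, s_2=4/5)
  d_2[s_1] = 1/5*1/5 + 4/5*1/5 = 1/5
  d_2[s_2] = 1/5*4/5 + 4/5*4/5 = 4/5
d_2 = (s_1=1/5, s_2=4/5)
  d_3[s_1] = 1/5*1/5 + 4/5*1/5 = 1/5
  d_3[s_2] = 1/5*4/5 + 4/5*4/5 = 4/5
d_3 = (s_1=1/5, s_2=4/5)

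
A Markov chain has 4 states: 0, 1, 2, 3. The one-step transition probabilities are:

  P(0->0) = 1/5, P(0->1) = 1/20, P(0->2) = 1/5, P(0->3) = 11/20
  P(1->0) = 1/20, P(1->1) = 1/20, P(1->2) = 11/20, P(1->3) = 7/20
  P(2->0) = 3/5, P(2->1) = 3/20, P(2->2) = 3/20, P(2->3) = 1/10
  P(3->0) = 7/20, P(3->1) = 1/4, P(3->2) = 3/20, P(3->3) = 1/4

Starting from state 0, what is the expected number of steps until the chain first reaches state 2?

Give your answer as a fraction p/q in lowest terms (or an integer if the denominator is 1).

Let h_i = expected steps to first reach 2 from state i.
Boundary: h_2 = 0.
First-step equations for the other states:
  h_0 = 1 + 1/5*h_0 + 1/20*h_1 + 1/5*h_2 + 11/20*h_3
  h_1 = 1 + 1/20*h_0 + 1/20*h_1 + 11/20*h_2 + 7/20*h_3
  h_3 = 1 + 7/20*h_0 + 1/4*h_1 + 3/20*h_2 + 1/4*h_3

Substituting h_2 = 0 and rearranging gives the linear system (I - Q) h = 1:
  [4/5, -1/20, -11/20] . (h_0, h_1, h_3) = 1
  [-1/20, 19/20, -7/20] . (h_0, h_1, h_3) = 1
  [-7/20, -1/4, 3/4] . (h_0, h_1, h_3) = 1

Solving yields:
  h_0 = 5360/1209
  h_1 = 3500/1209
  h_3 = 1760/403

Starting state is 0, so the expected hitting time is h_0 = 5360/1209.

Answer: 5360/1209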